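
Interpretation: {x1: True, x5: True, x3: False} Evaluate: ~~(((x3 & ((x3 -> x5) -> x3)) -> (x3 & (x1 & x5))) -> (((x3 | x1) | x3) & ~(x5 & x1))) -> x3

True

Substituting x1=True, x5=True, x3=False:
x3 -> x5 = False -> True = True
(x3 -> x5) -> x3 = True -> False = False
x3 & ((x3 -> x5) -> x3) = False & False = False
x1 & x5 = True & True = True
x3 & (x1 & x5) = False & True = False
(x3 & ((x3 -> x5) -> x3)) -> (x3 & (x1 & x5)) = False -> False = True
x3 | x1 = False | True = True
(x3 | x1) | x3 = True | False = True
x5 & x1 = True & True = True
~(x5 & x1) = ~True = False
((x3 | x1) | x3) & ~(x5 & x1) = True & False = False
((x3 & ((x3 -> x5) -> x3)) -> (x3 & (x1 & x5))) -> (((x3 | x1) | x3) & ~(x5 & x1)) = True -> False = False
~(((x3 & ((x3 -> x5) -> x3)) -> (x3 & (x1 & x5))) -> (((x3 | x1) | x3) & ~(x5 & x1))) = ~False = True
~~(((x3 & ((x3 -> x5) -> x3)) -> (x3 & (x1 & x5))) -> (((x3 | x1) | x3) & ~(x5 & x1))) = ~True = False
~~(((x3 & ((x3 -> x5) -> x3)) -> (x3 & (x1 & x5))) -> (((x3 | x1) | x3) & ~(x5 & x1))) -> x3 = False -> False = True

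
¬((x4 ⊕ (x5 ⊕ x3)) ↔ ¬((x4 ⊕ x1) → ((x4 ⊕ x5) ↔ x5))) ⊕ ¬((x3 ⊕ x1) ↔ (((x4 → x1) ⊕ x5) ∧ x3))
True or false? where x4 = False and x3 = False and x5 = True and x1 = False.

x5 ⊕ x3 = True ⊕ False = True
x4 ⊕ (x5 ⊕ x3) = False ⊕ True = True
x4 ⊕ x1 = False ⊕ False = False
x4 ⊕ x5 = False ⊕ True = True
(x4 ⊕ x5) ↔ x5 = True ↔ True = True
(x4 ⊕ x1) → ((x4 ⊕ x5) ↔ x5) = False → True = True
¬((x4 ⊕ x1) → ((x4 ⊕ x5) ↔ x5)) = ¬True = False
(x4 ⊕ (x5 ⊕ x3)) ↔ ¬((x4 ⊕ x1) → ((x4 ⊕ x5) ↔ x5)) = True ↔ False = False
¬((x4 ⊕ (x5 ⊕ x3)) ↔ ¬((x4 ⊕ x1) → ((x4 ⊕ x5) ↔ x5))) = ¬False = True
x3 ⊕ x1 = False ⊕ False = False
x4 → x1 = False → False = True
(x4 → x1) ⊕ x5 = True ⊕ True = False
((x4 → x1) ⊕ x5) ∧ x3 = False ∧ False = False
(x3 ⊕ x1) ↔ (((x4 → x1) ⊕ x5) ∧ x3) = False ↔ False = True
¬((x3 ⊕ x1) ↔ (((x4 → x1) ⊕ x5) ∧ x3)) = ¬True = False
¬((x4 ⊕ (x5 ⊕ x3)) ↔ ¬((x4 ⊕ x1) → ((x4 ⊕ x5) ↔ x5))) ⊕ ¬((x3 ⊕ x1) ↔ (((x4 → x1) ⊕ x5) ∧ x3)) = True ⊕ False = True

True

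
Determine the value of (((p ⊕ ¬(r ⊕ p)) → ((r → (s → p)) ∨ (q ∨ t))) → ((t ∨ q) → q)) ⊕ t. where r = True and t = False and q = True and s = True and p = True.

r ⊕ p = True ⊕ True = False
¬(r ⊕ p) = ¬False = True
p ⊕ ¬(r ⊕ p) = True ⊕ True = False
s → p = True → True = True
r → (s → p) = True → True = True
q ∨ t = True ∨ False = True
(r → (s → p)) ∨ (q ∨ t) = True ∨ True = True
(p ⊕ ¬(r ⊕ p)) → ((r → (s → p)) ∨ (q ∨ t)) = False → True = True
t ∨ q = False ∨ True = True
(t ∨ q) → q = True → True = True
((p ⊕ ¬(r ⊕ p)) → ((r → (s → p)) ∨ (q ∨ t))) → ((t ∨ q) → q) = True → True = True
(((p ⊕ ¬(r ⊕ p)) → ((r → (s → p)) ∨ (q ∨ t))) → ((t ∨ q) → q)) ⊕ t = True ⊕ False = True

True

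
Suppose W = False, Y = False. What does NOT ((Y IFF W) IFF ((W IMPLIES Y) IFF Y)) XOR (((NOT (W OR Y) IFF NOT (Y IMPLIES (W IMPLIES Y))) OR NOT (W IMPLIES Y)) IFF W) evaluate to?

False

Y IFF W = False IFF False = True
W IMPLIES Y = False IMPLIES False = True
(W IMPLIES Y) IFF Y = True IFF False = False
(Y IFF W) IFF ((W IMPLIES Y) IFF Y) = True IFF False = False
NOT ((Y IFF W) IFF ((W IMPLIES Y) IFF Y)) = NOT False = True
W OR Y = False OR False = False
NOT (W OR Y) = NOT False = True
W IMPLIES Y = False IMPLIES False = True
Y IMPLIES (W IMPLIES Y) = False IMPLIES True = True
NOT (Y IMPLIES (W IMPLIES Y)) = NOT True = False
NOT (W OR Y) IFF NOT (Y IMPLIES (W IMPLIES Y)) = True IFF False = False
W IMPLIES Y = False IMPLIES False = True
NOT (W IMPLIES Y) = NOT True = False
(NOT (W OR Y) IFF NOT (Y IMPLIES (W IMPLIES Y))) OR NOT (W IMPLIES Y) = False OR False = False
((NOT (W OR Y) IFF NOT (Y IMPLIES (W IMPLIES Y))) OR NOT (W IMPLIES Y)) IFF W = False IFF False = True
NOT ((Y IFF W) IFF ((W IMPLIES Y) IFF Y)) XOR (((NOT (W OR Y) IFF NOT (Y IMPLIES (W IMPLIES Y))) OR NOT (W IMPLIES Y)) IFF W) = True XOR True = False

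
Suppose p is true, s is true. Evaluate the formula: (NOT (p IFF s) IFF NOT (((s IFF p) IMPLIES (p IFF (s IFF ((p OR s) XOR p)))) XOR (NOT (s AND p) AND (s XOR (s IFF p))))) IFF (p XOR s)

True

p IFF s = True IFF True = True
NOT (p IFF s) = NOT True = False
s IFF p = True IFF True = True
p OR s = True OR True = True
(p OR s) XOR p = True XOR True = False
s IFF ((p OR s) XOR p) = True IFF False = False
p IFF (s IFF ((p OR s) XOR p)) = True IFF False = False
(s IFF p) IMPLIES (p IFF (s IFF ((p OR s) XOR p))) = True IMPLIES False = False
s AND p = True AND True = True
NOT (s AND p) = NOT True = False
s IFF p = True IFF True = True
s XOR (s IFF p) = True XOR True = False
NOT (s AND p) AND (s XOR (s IFF p)) = False AND False = False
((s IFF p) IMPLIES (p IFF (s IFF ((p OR s) XOR p)))) XOR (NOT (s AND p) AND (s XOR (s IFF p))) = False XOR False = False
NOT (((s IFF p) IMPLIES (p IFF (s IFF ((p OR s) XOR p)))) XOR (NOT (s AND p) AND (s XOR (s IFF p)))) = NOT False = True
NOT (p IFF s) IFF NOT (((s IFF p) IMPLIES (p IFF (s IFF ((p OR s) XOR p)))) XOR (NOT (s AND p) AND (s XOR (s IFF p)))) = False IFF True = False
p XOR s = True XOR True = False
(NOT (p IFF s) IFF NOT (((s IFF p) IMPLIES (p IFF (s IFF ((p OR s) XOR p)))) XOR (NOT (s AND p) AND (s XOR (s IFF p))))) IFF (p XOR s) = False IFF False = True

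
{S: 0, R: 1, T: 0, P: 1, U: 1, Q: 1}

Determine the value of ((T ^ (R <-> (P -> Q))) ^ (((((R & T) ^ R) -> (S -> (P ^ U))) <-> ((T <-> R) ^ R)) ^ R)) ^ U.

Substituting S=0, R=1, T=0, P=1, U=1, Q=1:
P -> Q = 1 -> 1 = 1
R <-> (P -> Q) = 1 <-> 1 = 1
T ^ (R <-> (P -> Q)) = 0 ^ 1 = 1
R & T = 1 & 0 = 0
(R & T) ^ R = 0 ^ 1 = 1
P ^ U = 1 ^ 1 = 0
S -> (P ^ U) = 0 -> 0 = 1
((R & T) ^ R) -> (S -> (P ^ U)) = 1 -> 1 = 1
T <-> R = 0 <-> 1 = 0
(T <-> R) ^ R = 0 ^ 1 = 1
(((R & T) ^ R) -> (S -> (P ^ U))) <-> ((T <-> R) ^ R) = 1 <-> 1 = 1
((((R & T) ^ R) -> (S -> (P ^ U))) <-> ((T <-> R) ^ R)) ^ R = 1 ^ 1 = 0
(T ^ (R <-> (P -> Q))) ^ (((((R & T) ^ R) -> (S -> (P ^ U))) <-> ((T <-> R) ^ R)) ^ R) = 1 ^ 0 = 1
((T ^ (R <-> (P -> Q))) ^ (((((R & T) ^ R) -> (S -> (P ^ U))) <-> ((T <-> R) ^ R)) ^ R)) ^ U = 1 ^ 1 = 0

0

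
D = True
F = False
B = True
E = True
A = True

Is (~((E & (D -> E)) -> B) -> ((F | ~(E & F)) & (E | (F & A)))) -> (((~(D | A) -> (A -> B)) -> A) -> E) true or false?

True

Substituting D=True, F=False, B=True, E=True, A=True:
D -> E = True -> True = True
E & (D -> E) = True & True = True
(E & (D -> E)) -> B = True -> True = True
~((E & (D -> E)) -> B) = ~True = False
E & F = True & False = False
~(E & F) = ~False = True
F | ~(E & F) = False | True = True
F & A = False & True = False
E | (F & A) = True | False = True
(F | ~(E & F)) & (E | (F & A)) = True & True = True
~((E & (D -> E)) -> B) -> ((F | ~(E & F)) & (E | (F & A))) = False -> True = True
D | A = True | True = True
~(D | A) = ~True = False
A -> B = True -> True = True
~(D | A) -> (A -> B) = False -> True = True
(~(D | A) -> (A -> B)) -> A = True -> True = True
((~(D | A) -> (A -> B)) -> A) -> E = True -> True = True
(~((E & (D -> E)) -> B) -> ((F | ~(E & F)) & (E | (F & A)))) -> (((~(D | A) -> (A -> B)) -> A) -> E) = True -> True = True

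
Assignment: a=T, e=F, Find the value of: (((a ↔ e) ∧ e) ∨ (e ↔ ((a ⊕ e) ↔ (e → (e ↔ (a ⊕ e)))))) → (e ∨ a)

T

a ↔ e = T ↔ F = F
(a ↔ e) ∧ e = F ∧ F = F
a ⊕ e = T ⊕ F = T
a ⊕ e = T ⊕ F = T
e ↔ (a ⊕ e) = F ↔ T = F
e → (e ↔ (a ⊕ e)) = F → F = T
(a ⊕ e) ↔ (e → (e ↔ (a ⊕ e))) = T ↔ T = T
e ↔ ((a ⊕ e) ↔ (e → (e ↔ (a ⊕ e)))) = F ↔ T = F
((a ↔ e) ∧ e) ∨ (e ↔ ((a ⊕ e) ↔ (e → (e ↔ (a ⊕ e))))) = F ∨ F = F
e ∨ a = F ∨ T = T
(((a ↔ e) ∧ e) ∨ (e ↔ ((a ⊕ e) ↔ (e → (e ↔ (a ⊕ e)))))) → (e ∨ a) = F → T = T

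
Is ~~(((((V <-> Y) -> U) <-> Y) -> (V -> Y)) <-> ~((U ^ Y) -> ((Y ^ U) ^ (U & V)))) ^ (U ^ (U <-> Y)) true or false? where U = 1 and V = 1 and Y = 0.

Substituting U=1, V=1, Y=0:
V <-> Y = 1 <-> 0 = 0
(V <-> Y) -> U = 0 -> 1 = 1
((V <-> Y) -> U) <-> Y = 1 <-> 0 = 0
V -> Y = 1 -> 0 = 0
(((V <-> Y) -> U) <-> Y) -> (V -> Y) = 0 -> 0 = 1
U ^ Y = 1 ^ 0 = 1
Y ^ U = 0 ^ 1 = 1
U & V = 1 & 1 = 1
(Y ^ U) ^ (U & V) = 1 ^ 1 = 0
(U ^ Y) -> ((Y ^ U) ^ (U & V)) = 1 -> 0 = 0
~((U ^ Y) -> ((Y ^ U) ^ (U & V))) = ~0 = 1
((((V <-> Y) -> U) <-> Y) -> (V -> Y)) <-> ~((U ^ Y) -> ((Y ^ U) ^ (U & V))) = 1 <-> 1 = 1
~(((((V <-> Y) -> U) <-> Y) -> (V -> Y)) <-> ~((U ^ Y) -> ((Y ^ U) ^ (U & V)))) = ~1 = 0
~~(((((V <-> Y) -> U) <-> Y) -> (V -> Y)) <-> ~((U ^ Y) -> ((Y ^ U) ^ (U & V)))) = ~0 = 1
U <-> Y = 1 <-> 0 = 0
U ^ (U <-> Y) = 1 ^ 0 = 1
~~(((((V <-> Y) -> U) <-> Y) -> (V -> Y)) <-> ~((U ^ Y) -> ((Y ^ U) ^ (U & V)))) ^ (U ^ (U <-> Y)) = 1 ^ 1 = 0

0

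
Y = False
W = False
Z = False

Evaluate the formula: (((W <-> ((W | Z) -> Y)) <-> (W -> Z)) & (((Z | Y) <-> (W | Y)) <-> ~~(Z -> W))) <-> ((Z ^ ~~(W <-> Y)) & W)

True

W | Z = False | False = False
(W | Z) -> Y = False -> False = True
W <-> ((W | Z) -> Y) = False <-> True = False
W -> Z = False -> False = True
(W <-> ((W | Z) -> Y)) <-> (W -> Z) = False <-> True = False
Z | Y = False | False = False
W | Y = False | False = False
(Z | Y) <-> (W | Y) = False <-> False = True
Z -> W = False -> False = True
~(Z -> W) = ~True = False
~~(Z -> W) = ~False = True
((Z | Y) <-> (W | Y)) <-> ~~(Z -> W) = True <-> True = True
((W <-> ((W | Z) -> Y)) <-> (W -> Z)) & (((Z | Y) <-> (W | Y)) <-> ~~(Z -> W)) = False & True = False
W <-> Y = False <-> False = True
~(W <-> Y) = ~True = False
~~(W <-> Y) = ~False = True
Z ^ ~~(W <-> Y) = False ^ True = True
(Z ^ ~~(W <-> Y)) & W = True & False = False
(((W <-> ((W | Z) -> Y)) <-> (W -> Z)) & (((Z | Y) <-> (W | Y)) <-> ~~(Z -> W))) <-> ((Z ^ ~~(W <-> Y)) & W) = False <-> False = True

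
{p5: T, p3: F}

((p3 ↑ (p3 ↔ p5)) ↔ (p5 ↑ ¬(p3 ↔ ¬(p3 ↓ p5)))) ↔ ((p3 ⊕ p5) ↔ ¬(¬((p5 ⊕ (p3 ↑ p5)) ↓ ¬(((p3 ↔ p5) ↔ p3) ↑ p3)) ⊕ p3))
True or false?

F

Substituting p5=T, p3=F:
p3 ↔ p5 = F ↔ T = F
p3 ↑ (p3 ↔ p5) = F ↑ F = T
p3 ↓ p5 = F ↓ T = F
¬(p3 ↓ p5) = ¬F = T
p3 ↔ ¬(p3 ↓ p5) = F ↔ T = F
¬(p3 ↔ ¬(p3 ↓ p5)) = ¬F = T
p5 ↑ ¬(p3 ↔ ¬(p3 ↓ p5)) = T ↑ T = F
(p3 ↑ (p3 ↔ p5)) ↔ (p5 ↑ ¬(p3 ↔ ¬(p3 ↓ p5))) = T ↔ F = F
p3 ⊕ p5 = F ⊕ T = T
p3 ↑ p5 = F ↑ T = T
p5 ⊕ (p3 ↑ p5) = T ⊕ T = F
p3 ↔ p5 = F ↔ T = F
(p3 ↔ p5) ↔ p3 = F ↔ F = T
((p3 ↔ p5) ↔ p3) ↑ p3 = T ↑ F = T
¬(((p3 ↔ p5) ↔ p3) ↑ p3) = ¬T = F
(p5 ⊕ (p3 ↑ p5)) ↓ ¬(((p3 ↔ p5) ↔ p3) ↑ p3) = F ↓ F = T
¬((p5 ⊕ (p3 ↑ p5)) ↓ ¬(((p3 ↔ p5) ↔ p3) ↑ p3)) = ¬T = F
¬((p5 ⊕ (p3 ↑ p5)) ↓ ¬(((p3 ↔ p5) ↔ p3) ↑ p3)) ⊕ p3 = F ⊕ F = F
¬(¬((p5 ⊕ (p3 ↑ p5)) ↓ ¬(((p3 ↔ p5) ↔ p3) ↑ p3)) ⊕ p3) = ¬F = T
(p3 ⊕ p5) ↔ ¬(¬((p5 ⊕ (p3 ↑ p5)) ↓ ¬(((p3 ↔ p5) ↔ p3) ↑ p3)) ⊕ p3) = T ↔ T = T
((p3 ↑ (p3 ↔ p5)) ↔ (p5 ↑ ¬(p3 ↔ ¬(p3 ↓ p5)))) ↔ ((p3 ⊕ p5) ↔ ¬(¬((p5 ⊕ (p3 ↑ p5)) ↓ ¬(((p3 ↔ p5) ↔ p3) ↑ p3)) ⊕ p3)) = F ↔ T = F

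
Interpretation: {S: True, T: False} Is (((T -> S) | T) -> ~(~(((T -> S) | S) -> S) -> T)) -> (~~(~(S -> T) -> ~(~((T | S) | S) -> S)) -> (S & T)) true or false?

Substituting S=True, T=False:
T -> S = False -> True = True
(T -> S) | T = True | False = True
T -> S = False -> True = True
(T -> S) | S = True | True = True
((T -> S) | S) -> S = True -> True = True
~(((T -> S) | S) -> S) = ~True = False
~(((T -> S) | S) -> S) -> T = False -> False = True
~(~(((T -> S) | S) -> S) -> T) = ~True = False
((T -> S) | T) -> ~(~(((T -> S) | S) -> S) -> T) = True -> False = False
S -> T = True -> False = False
~(S -> T) = ~False = True
T | S = False | True = True
(T | S) | S = True | True = True
~((T | S) | S) = ~True = False
~((T | S) | S) -> S = False -> True = True
~(~((T | S) | S) -> S) = ~True = False
~(S -> T) -> ~(~((T | S) | S) -> S) = True -> False = False
~(~(S -> T) -> ~(~((T | S) | S) -> S)) = ~False = True
~~(~(S -> T) -> ~(~((T | S) | S) -> S)) = ~True = False
S & T = True & False = False
~~(~(S -> T) -> ~(~((T | S) | S) -> S)) -> (S & T) = False -> False = True
(((T -> S) | T) -> ~(~(((T -> S) | S) -> S) -> T)) -> (~~(~(S -> T) -> ~(~((T | S) | S) -> S)) -> (S & T)) = False -> True = True

True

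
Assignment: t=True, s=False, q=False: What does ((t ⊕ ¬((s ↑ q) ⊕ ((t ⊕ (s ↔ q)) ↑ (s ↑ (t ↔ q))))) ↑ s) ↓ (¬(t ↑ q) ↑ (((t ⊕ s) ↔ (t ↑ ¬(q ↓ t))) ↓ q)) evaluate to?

False

s ↑ q = False ↑ False = True
s ↔ q = False ↔ False = True
t ⊕ (s ↔ q) = True ⊕ True = False
t ↔ q = True ↔ False = False
s ↑ (t ↔ q) = False ↑ False = True
(t ⊕ (s ↔ q)) ↑ (s ↑ (t ↔ q)) = False ↑ True = True
(s ↑ q) ⊕ ((t ⊕ (s ↔ q)) ↑ (s ↑ (t ↔ q))) = True ⊕ True = False
¬((s ↑ q) ⊕ ((t ⊕ (s ↔ q)) ↑ (s ↑ (t ↔ q)))) = ¬False = True
t ⊕ ¬((s ↑ q) ⊕ ((t ⊕ (s ↔ q)) ↑ (s ↑ (t ↔ q)))) = True ⊕ True = False
(t ⊕ ¬((s ↑ q) ⊕ ((t ⊕ (s ↔ q)) ↑ (s ↑ (t ↔ q))))) ↑ s = False ↑ False = True
t ↑ q = True ↑ False = True
¬(t ↑ q) = ¬True = False
t ⊕ s = True ⊕ False = True
q ↓ t = False ↓ True = False
¬(q ↓ t) = ¬False = True
t ↑ ¬(q ↓ t) = True ↑ True = False
(t ⊕ s) ↔ (t ↑ ¬(q ↓ t)) = True ↔ False = False
((t ⊕ s) ↔ (t ↑ ¬(q ↓ t))) ↓ q = False ↓ False = True
¬(t ↑ q) ↑ (((t ⊕ s) ↔ (t ↑ ¬(q ↓ t))) ↓ q) = False ↑ True = True
((t ⊕ ¬((s ↑ q) ⊕ ((t ⊕ (s ↔ q)) ↑ (s ↑ (t ↔ q))))) ↑ s) ↓ (¬(t ↑ q) ↑ (((t ⊕ s) ↔ (t ↑ ¬(q ↓ t))) ↓ q)) = True ↓ True = False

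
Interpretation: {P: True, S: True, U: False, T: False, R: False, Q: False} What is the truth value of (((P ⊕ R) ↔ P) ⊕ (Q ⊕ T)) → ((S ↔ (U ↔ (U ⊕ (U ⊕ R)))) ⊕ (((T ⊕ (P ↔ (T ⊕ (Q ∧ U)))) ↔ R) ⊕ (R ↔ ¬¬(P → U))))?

True

Substituting P=True, S=True, U=False, T=False, R=False, Q=False:
P ⊕ R = True ⊕ False = True
(P ⊕ R) ↔ P = True ↔ True = True
Q ⊕ T = False ⊕ False = False
((P ⊕ R) ↔ P) ⊕ (Q ⊕ T) = True ⊕ False = True
U ⊕ R = False ⊕ False = False
U ⊕ (U ⊕ R) = False ⊕ False = False
U ↔ (U ⊕ (U ⊕ R)) = False ↔ False = True
S ↔ (U ↔ (U ⊕ (U ⊕ R))) = True ↔ True = True
Q ∧ U = False ∧ False = False
T ⊕ (Q ∧ U) = False ⊕ False = False
P ↔ (T ⊕ (Q ∧ U)) = True ↔ False = False
T ⊕ (P ↔ (T ⊕ (Q ∧ U))) = False ⊕ False = False
(T ⊕ (P ↔ (T ⊕ (Q ∧ U)))) ↔ R = False ↔ False = True
P → U = True → False = False
¬(P → U) = ¬False = True
¬¬(P → U) = ¬True = False
R ↔ ¬¬(P → U) = False ↔ False = True
((T ⊕ (P ↔ (T ⊕ (Q ∧ U)))) ↔ R) ⊕ (R ↔ ¬¬(P → U)) = True ⊕ True = False
(S ↔ (U ↔ (U ⊕ (U ⊕ R)))) ⊕ (((T ⊕ (P ↔ (T ⊕ (Q ∧ U)))) ↔ R) ⊕ (R ↔ ¬¬(P → U))) = True ⊕ False = True
(((P ⊕ R) ↔ P) ⊕ (Q ⊕ T)) → ((S ↔ (U ↔ (U ⊕ (U ⊕ R)))) ⊕ (((T ⊕ (P ↔ (T ⊕ (Q ∧ U)))) ↔ R) ⊕ (R ↔ ¬¬(P → U)))) = True → True = True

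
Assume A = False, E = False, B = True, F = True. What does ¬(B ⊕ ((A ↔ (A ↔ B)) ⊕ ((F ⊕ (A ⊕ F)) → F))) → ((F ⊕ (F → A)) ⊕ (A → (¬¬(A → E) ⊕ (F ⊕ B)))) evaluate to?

Substituting A=False, E=False, B=True, F=True:
A ↔ B = False ↔ True = False
A ↔ (A ↔ B) = False ↔ False = True
A ⊕ F = False ⊕ True = True
F ⊕ (A ⊕ F) = True ⊕ True = False
(F ⊕ (A ⊕ F)) → F = False → True = True
(A ↔ (A ↔ B)) ⊕ ((F ⊕ (A ⊕ F)) → F) = True ⊕ True = False
B ⊕ ((A ↔ (A ↔ B)) ⊕ ((F ⊕ (A ⊕ F)) → F)) = True ⊕ False = True
¬(B ⊕ ((A ↔ (A ↔ B)) ⊕ ((F ⊕ (A ⊕ F)) → F))) = ¬True = False
F → A = True → False = False
F ⊕ (F → A) = True ⊕ False = True
A → E = False → False = True
¬(A → E) = ¬True = False
¬¬(A → E) = ¬False = True
F ⊕ B = True ⊕ True = False
¬¬(A → E) ⊕ (F ⊕ B) = True ⊕ False = True
A → (¬¬(A → E) ⊕ (F ⊕ B)) = False → True = True
(F ⊕ (F → A)) ⊕ (A → (¬¬(A → E) ⊕ (F ⊕ B))) = True ⊕ True = False
¬(B ⊕ ((A ↔ (A ↔ B)) ⊕ ((F ⊕ (A ⊕ F)) → F))) → ((F ⊕ (F → A)) ⊕ (A → (¬¬(A → E) ⊕ (F ⊕ B)))) = False → False = True

True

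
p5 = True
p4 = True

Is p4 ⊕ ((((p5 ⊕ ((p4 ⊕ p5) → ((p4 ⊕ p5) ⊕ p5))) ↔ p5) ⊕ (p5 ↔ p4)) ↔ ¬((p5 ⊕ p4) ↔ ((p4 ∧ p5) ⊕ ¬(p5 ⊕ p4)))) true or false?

True

p4 ⊕ p5 = True ⊕ True = False
p4 ⊕ p5 = True ⊕ True = False
(p4 ⊕ p5) ⊕ p5 = False ⊕ True = True
(p4 ⊕ p5) → ((p4 ⊕ p5) ⊕ p5) = False → True = True
p5 ⊕ ((p4 ⊕ p5) → ((p4 ⊕ p5) ⊕ p5)) = True ⊕ True = False
(p5 ⊕ ((p4 ⊕ p5) → ((p4 ⊕ p5) ⊕ p5))) ↔ p5 = False ↔ True = False
p5 ↔ p4 = True ↔ True = True
((p5 ⊕ ((p4 ⊕ p5) → ((p4 ⊕ p5) ⊕ p5))) ↔ p5) ⊕ (p5 ↔ p4) = False ⊕ True = True
p5 ⊕ p4 = True ⊕ True = False
p4 ∧ p5 = True ∧ True = True
p5 ⊕ p4 = True ⊕ True = False
¬(p5 ⊕ p4) = ¬False = True
(p4 ∧ p5) ⊕ ¬(p5 ⊕ p4) = True ⊕ True = False
(p5 ⊕ p4) ↔ ((p4 ∧ p5) ⊕ ¬(p5 ⊕ p4)) = False ↔ False = True
¬((p5 ⊕ p4) ↔ ((p4 ∧ p5) ⊕ ¬(p5 ⊕ p4))) = ¬True = False
(((p5 ⊕ ((p4 ⊕ p5) → ((p4 ⊕ p5) ⊕ p5))) ↔ p5) ⊕ (p5 ↔ p4)) ↔ ¬((p5 ⊕ p4) ↔ ((p4 ∧ p5) ⊕ ¬(p5 ⊕ p4))) = True ↔ False = False
p4 ⊕ ((((p5 ⊕ ((p4 ⊕ p5) → ((p4 ⊕ p5) ⊕ p5))) ↔ p5) ⊕ (p5 ↔ p4)) ↔ ¬((p5 ⊕ p4) ↔ ((p4 ∧ p5) ⊕ ¬(p5 ⊕ p4)))) = True ⊕ False = True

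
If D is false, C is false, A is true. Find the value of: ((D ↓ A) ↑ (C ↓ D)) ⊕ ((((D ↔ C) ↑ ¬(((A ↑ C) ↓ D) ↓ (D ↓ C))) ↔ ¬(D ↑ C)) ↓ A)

D ↓ A = False ↓ True = False
C ↓ D = False ↓ False = True
(D ↓ A) ↑ (C ↓ D) = False ↑ True = True
D ↔ C = False ↔ False = True
A ↑ C = True ↑ False = True
(A ↑ C) ↓ D = True ↓ False = False
D ↓ C = False ↓ False = True
((A ↑ C) ↓ D) ↓ (D ↓ C) = False ↓ True = False
¬(((A ↑ C) ↓ D) ↓ (D ↓ C)) = ¬False = True
(D ↔ C) ↑ ¬(((A ↑ C) ↓ D) ↓ (D ↓ C)) = True ↑ True = False
D ↑ C = False ↑ False = True
¬(D ↑ C) = ¬True = False
((D ↔ C) ↑ ¬(((A ↑ C) ↓ D) ↓ (D ↓ C))) ↔ ¬(D ↑ C) = False ↔ False = True
(((D ↔ C) ↑ ¬(((A ↑ C) ↓ D) ↓ (D ↓ C))) ↔ ¬(D ↑ C)) ↓ A = True ↓ True = False
((D ↓ A) ↑ (C ↓ D)) ⊕ ((((D ↔ C) ↑ ¬(((A ↑ C) ↓ D) ↓ (D ↓ C))) ↔ ¬(D ↑ C)) ↓ A) = True ⊕ False = True

True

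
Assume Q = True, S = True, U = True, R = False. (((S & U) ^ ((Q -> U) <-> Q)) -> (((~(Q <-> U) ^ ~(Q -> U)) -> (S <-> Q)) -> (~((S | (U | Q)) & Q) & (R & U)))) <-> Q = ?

True

S & U = True & True = True
Q -> U = True -> True = True
(Q -> U) <-> Q = True <-> True = True
(S & U) ^ ((Q -> U) <-> Q) = True ^ True = False
Q <-> U = True <-> True = True
~(Q <-> U) = ~True = False
Q -> U = True -> True = True
~(Q -> U) = ~True = False
~(Q <-> U) ^ ~(Q -> U) = False ^ False = False
S <-> Q = True <-> True = True
(~(Q <-> U) ^ ~(Q -> U)) -> (S <-> Q) = False -> True = True
U | Q = True | True = True
S | (U | Q) = True | True = True
(S | (U | Q)) & Q = True & True = True
~((S | (U | Q)) & Q) = ~True = False
R & U = False & True = False
~((S | (U | Q)) & Q) & (R & U) = False & False = False
((~(Q <-> U) ^ ~(Q -> U)) -> (S <-> Q)) -> (~((S | (U | Q)) & Q) & (R & U)) = True -> False = False
((S & U) ^ ((Q -> U) <-> Q)) -> (((~(Q <-> U) ^ ~(Q -> U)) -> (S <-> Q)) -> (~((S | (U | Q)) & Q) & (R & U))) = False -> False = True
(((S & U) ^ ((Q -> U) <-> Q)) -> (((~(Q <-> U) ^ ~(Q -> U)) -> (S <-> Q)) -> (~((S | (U | Q)) & Q) & (R & U)))) <-> Q = True <-> True = True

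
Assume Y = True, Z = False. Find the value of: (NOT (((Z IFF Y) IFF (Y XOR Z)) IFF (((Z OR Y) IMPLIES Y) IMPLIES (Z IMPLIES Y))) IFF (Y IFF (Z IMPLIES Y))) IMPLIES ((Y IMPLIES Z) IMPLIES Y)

Z IFF Y = False IFF True = False
Y XOR Z = True XOR False = True
(Z IFF Y) IFF (Y XOR Z) = False IFF True = False
Z OR Y = False OR True = True
(Z OR Y) IMPLIES Y = True IMPLIES True = True
Z IMPLIES Y = False IMPLIES True = True
((Z OR Y) IMPLIES Y) IMPLIES (Z IMPLIES Y) = True IMPLIES True = True
((Z IFF Y) IFF (Y XOR Z)) IFF (((Z OR Y) IMPLIES Y) IMPLIES (Z IMPLIES Y)) = False IFF True = False
NOT (((Z IFF Y) IFF (Y XOR Z)) IFF (((Z OR Y) IMPLIES Y) IMPLIES (Z IMPLIES Y))) = NOT False = True
Z IMPLIES Y = False IMPLIES True = True
Y IFF (Z IMPLIES Y) = True IFF True = True
NOT (((Z IFF Y) IFF (Y XOR Z)) IFF (((Z OR Y) IMPLIES Y) IMPLIES (Z IMPLIES Y))) IFF (Y IFF (Z IMPLIES Y)) = True IFF True = True
Y IMPLIES Z = True IMPLIES False = False
(Y IMPLIES Z) IMPLIES Y = False IMPLIES True = True
(NOT (((Z IFF Y) IFF (Y XOR Z)) IFF (((Z OR Y) IMPLIES Y) IMPLIES (Z IMPLIES Y))) IFF (Y IFF (Z IMPLIES Y))) IMPLIES ((Y IMPLIES Z) IMPLIES Y) = True IMPLIES True = True

True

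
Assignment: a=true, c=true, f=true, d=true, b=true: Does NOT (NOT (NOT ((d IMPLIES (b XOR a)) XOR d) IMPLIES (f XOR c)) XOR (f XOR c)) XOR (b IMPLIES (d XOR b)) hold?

Substituting a=true, c=true, f=true, d=true, b=true:
b XOR a = true XOR true = false
d IMPLIES (b XOR a) = true IMPLIES false = false
(d IMPLIES (b XOR a)) XOR d = false XOR true = true
NOT ((d IMPLIES (b XOR a)) XOR d) = NOT true = false
f XOR c = true XOR true = false
NOT ((d IMPLIES (b XOR a)) XOR d) IMPLIES (f XOR c) = false IMPLIES false = true
NOT (NOT ((d IMPLIES (b XOR a)) XOR d) IMPLIES (f XOR c)) = NOT true = false
f XOR c = true XOR true = false
NOT (NOT ((d IMPLIES (b XOR a)) XOR d) IMPLIES (f XOR c)) XOR (f XOR c) = false XOR false = false
NOT (NOT (NOT ((d IMPLIES (b XOR a)) XOR d) IMPLIES (f XOR c)) XOR (f XOR c)) = NOT false = true
d XOR b = true XOR true = false
b IMPLIES (d XOR b) = true IMPLIES false = false
NOT (NOT (NOT ((d IMPLIES (b XOR a)) XOR d) IMPLIES (f XOR c)) XOR (f XOR c)) XOR (b IMPLIES (d XOR b)) = true XOR false = true

true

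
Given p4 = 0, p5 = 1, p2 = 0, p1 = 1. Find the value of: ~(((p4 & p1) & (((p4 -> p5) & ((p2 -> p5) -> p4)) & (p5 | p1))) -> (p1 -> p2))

Substituting p4=0, p5=1, p2=0, p1=1:
p4 & p1 = 0 & 1 = 0
p4 -> p5 = 0 -> 1 = 1
p2 -> p5 = 0 -> 1 = 1
(p2 -> p5) -> p4 = 1 -> 0 = 0
(p4 -> p5) & ((p2 -> p5) -> p4) = 1 & 0 = 0
p5 | p1 = 1 | 1 = 1
((p4 -> p5) & ((p2 -> p5) -> p4)) & (p5 | p1) = 0 & 1 = 0
(p4 & p1) & (((p4 -> p5) & ((p2 -> p5) -> p4)) & (p5 | p1)) = 0 & 0 = 0
p1 -> p2 = 1 -> 0 = 0
((p4 & p1) & (((p4 -> p5) & ((p2 -> p5) -> p4)) & (p5 | p1))) -> (p1 -> p2) = 0 -> 0 = 1
~(((p4 & p1) & (((p4 -> p5) & ((p2 -> p5) -> p4)) & (p5 | p1))) -> (p1 -> p2)) = ~1 = 0

0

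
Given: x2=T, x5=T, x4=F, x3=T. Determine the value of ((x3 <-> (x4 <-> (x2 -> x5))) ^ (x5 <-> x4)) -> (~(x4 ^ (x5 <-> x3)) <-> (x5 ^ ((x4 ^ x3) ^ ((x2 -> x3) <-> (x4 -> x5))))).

T

Substituting x2=T, x5=T, x4=F, x3=T:
x2 -> x5 = T -> T = T
x4 <-> (x2 -> x5) = F <-> T = F
x3 <-> (x4 <-> (x2 -> x5)) = T <-> F = F
x5 <-> x4 = T <-> F = F
(x3 <-> (x4 <-> (x2 -> x5))) ^ (x5 <-> x4) = F ^ F = F
x5 <-> x3 = T <-> T = T
x4 ^ (x5 <-> x3) = F ^ T = T
~(x4 ^ (x5 <-> x3)) = ~T = F
x4 ^ x3 = F ^ T = T
x2 -> x3 = T -> T = T
x4 -> x5 = F -> T = T
(x2 -> x3) <-> (x4 -> x5) = T <-> T = T
(x4 ^ x3) ^ ((x2 -> x3) <-> (x4 -> x5)) = T ^ T = F
x5 ^ ((x4 ^ x3) ^ ((x2 -> x3) <-> (x4 -> x5))) = T ^ F = T
~(x4 ^ (x5 <-> x3)) <-> (x5 ^ ((x4 ^ x3) ^ ((x2 -> x3) <-> (x4 -> x5)))) = F <-> T = F
((x3 <-> (x4 <-> (x2 -> x5))) ^ (x5 <-> x4)) -> (~(x4 ^ (x5 <-> x3)) <-> (x5 ^ ((x4 ^ x3) ^ ((x2 -> x3) <-> (x4 -> x5))))) = F -> F = T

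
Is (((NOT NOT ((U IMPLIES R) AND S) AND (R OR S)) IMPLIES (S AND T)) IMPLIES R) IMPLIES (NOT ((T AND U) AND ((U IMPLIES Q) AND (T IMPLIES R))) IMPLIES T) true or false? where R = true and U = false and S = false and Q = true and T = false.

false

Substituting R=true, U=false, S=false, Q=true, T=false:
U IMPLIES R = false IMPLIES true = true
(U IMPLIES R) AND S = true AND false = false
NOT ((U IMPLIES R) AND S) = NOT false = true
NOT NOT ((U IMPLIES R) AND S) = NOT true = false
R OR S = true OR false = true
NOT NOT ((U IMPLIES R) AND S) AND (R OR S) = false AND true = false
S AND T = false AND false = false
(NOT NOT ((U IMPLIES R) AND S) AND (R OR S)) IMPLIES (S AND T) = false IMPLIES false = true
((NOT NOT ((U IMPLIES R) AND S) AND (R OR S)) IMPLIES (S AND T)) IMPLIES R = true IMPLIES true = true
T AND U = false AND false = false
U IMPLIES Q = false IMPLIES true = true
T IMPLIES R = false IMPLIES true = true
(U IMPLIES Q) AND (T IMPLIES R) = true AND true = true
(T AND U) AND ((U IMPLIES Q) AND (T IMPLIES R)) = false AND true = false
NOT ((T AND U) AND ((U IMPLIES Q) AND (T IMPLIES R))) = NOT false = true
NOT ((T AND U) AND ((U IMPLIES Q) AND (T IMPLIES R))) IMPLIES T = true IMPLIES false = false
(((NOT NOT ((U IMPLIES R) AND S) AND (R OR S)) IMPLIES (S AND T)) IMPLIES R) IMPLIES (NOT ((T AND U) AND ((U IMPLIES Q) AND (T IMPLIES R))) IMPLIES T) = true IMPLIES false = false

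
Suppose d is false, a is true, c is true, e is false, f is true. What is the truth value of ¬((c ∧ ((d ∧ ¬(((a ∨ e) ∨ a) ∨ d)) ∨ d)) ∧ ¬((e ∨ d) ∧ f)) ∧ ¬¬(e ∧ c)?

a ∨ e = True ∨ False = True
(a ∨ e) ∨ a = True ∨ True = True
((a ∨ e) ∨ a) ∨ d = True ∨ False = True
¬(((a ∨ e) ∨ a) ∨ d) = ¬True = False
d ∧ ¬(((a ∨ e) ∨ a) ∨ d) = False ∧ False = False
(d ∧ ¬(((a ∨ e) ∨ a) ∨ d)) ∨ d = False ∨ False = False
c ∧ ((d ∧ ¬(((a ∨ e) ∨ a) ∨ d)) ∨ d) = True ∧ False = False
e ∨ d = False ∨ False = False
(e ∨ d) ∧ f = False ∧ True = False
¬((e ∨ d) ∧ f) = ¬False = True
(c ∧ ((d ∧ ¬(((a ∨ e) ∨ a) ∨ d)) ∨ d)) ∧ ¬((e ∨ d) ∧ f) = False ∧ True = False
¬((c ∧ ((d ∧ ¬(((a ∨ e) ∨ a) ∨ d)) ∨ d)) ∧ ¬((e ∨ d) ∧ f)) = ¬False = True
e ∧ c = False ∧ True = False
¬(e ∧ c) = ¬False = True
¬¬(e ∧ c) = ¬True = False
¬((c ∧ ((d ∧ ¬(((a ∨ e) ∨ a) ∨ d)) ∨ d)) ∧ ¬((e ∨ d) ∧ f)) ∧ ¬¬(e ∧ c) = True ∧ False = False

False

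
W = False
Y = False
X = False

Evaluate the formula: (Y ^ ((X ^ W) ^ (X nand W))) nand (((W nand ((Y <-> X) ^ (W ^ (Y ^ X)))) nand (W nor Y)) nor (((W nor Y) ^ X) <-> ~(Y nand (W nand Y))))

X ^ W = False ^ False = False
X nand W = False nand False = True
(X ^ W) ^ (X nand W) = False ^ True = True
Y ^ ((X ^ W) ^ (X nand W)) = False ^ True = True
Y <-> X = False <-> False = True
Y ^ X = False ^ False = False
W ^ (Y ^ X) = False ^ False = False
(Y <-> X) ^ (W ^ (Y ^ X)) = True ^ False = True
W nand ((Y <-> X) ^ (W ^ (Y ^ X))) = False nand True = True
W nor Y = False nor False = True
(W nand ((Y <-> X) ^ (W ^ (Y ^ X)))) nand (W nor Y) = True nand True = False
W nor Y = False nor False = True
(W nor Y) ^ X = True ^ False = True
W nand Y = False nand False = True
Y nand (W nand Y) = False nand True = True
~(Y nand (W nand Y)) = ~True = False
((W nor Y) ^ X) <-> ~(Y nand (W nand Y)) = True <-> False = False
((W nand ((Y <-> X) ^ (W ^ (Y ^ X)))) nand (W nor Y)) nor (((W nor Y) ^ X) <-> ~(Y nand (W nand Y))) = False nor False = True
(Y ^ ((X ^ W) ^ (X nand W))) nand (((W nand ((Y <-> X) ^ (W ^ (Y ^ X)))) nand (W nor Y)) nor (((W nor Y) ^ X) <-> ~(Y nand (W nand Y)))) = True nand True = False

False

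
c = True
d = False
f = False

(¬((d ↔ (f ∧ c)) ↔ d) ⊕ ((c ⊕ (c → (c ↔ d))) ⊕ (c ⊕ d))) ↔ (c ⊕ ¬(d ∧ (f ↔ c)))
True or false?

Substituting c=True, d=False, f=False:
f ∧ c = False ∧ True = False
d ↔ (f ∧ c) = False ↔ False = True
(d ↔ (f ∧ c)) ↔ d = True ↔ False = False
¬((d ↔ (f ∧ c)) ↔ d) = ¬False = True
c ↔ d = True ↔ False = False
c → (c ↔ d) = True → False = False
c ⊕ (c → (c ↔ d)) = True ⊕ False = True
c ⊕ d = True ⊕ False = True
(c ⊕ (c → (c ↔ d))) ⊕ (c ⊕ d) = True ⊕ True = False
¬((d ↔ (f ∧ c)) ↔ d) ⊕ ((c ⊕ (c → (c ↔ d))) ⊕ (c ⊕ d)) = True ⊕ False = True
f ↔ c = False ↔ True = False
d ∧ (f ↔ c) = False ∧ False = False
¬(d ∧ (f ↔ c)) = ¬False = True
c ⊕ ¬(d ∧ (f ↔ c)) = True ⊕ True = False
(¬((d ↔ (f ∧ c)) ↔ d) ⊕ ((c ⊕ (c → (c ↔ d))) ⊕ (c ⊕ d))) ↔ (c ⊕ ¬(d ∧ (f ↔ c))) = True ↔ False = False

False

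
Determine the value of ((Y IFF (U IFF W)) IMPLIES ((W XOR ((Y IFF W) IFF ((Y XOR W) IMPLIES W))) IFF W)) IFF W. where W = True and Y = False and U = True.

True

Substituting W=True, Y=False, U=True:
U IFF W = True IFF True = True
Y IFF (U IFF W) = False IFF True = False
Y IFF W = False IFF True = False
Y XOR W = False XOR True = True
(Y XOR W) IMPLIES W = True IMPLIES True = True
(Y IFF W) IFF ((Y XOR W) IMPLIES W) = False IFF True = False
W XOR ((Y IFF W) IFF ((Y XOR W) IMPLIES W)) = True XOR False = True
(W XOR ((Y IFF W) IFF ((Y XOR W) IMPLIES W))) IFF W = True IFF True = True
(Y IFF (U IFF W)) IMPLIES ((W XOR ((Y IFF W) IFF ((Y XOR W) IMPLIES W))) IFF W) = False IMPLIES True = True
((Y IFF (U IFF W)) IMPLIES ((W XOR ((Y IFF W) IFF ((Y XOR W) IMPLIES W))) IFF W)) IFF W = True IFF True = True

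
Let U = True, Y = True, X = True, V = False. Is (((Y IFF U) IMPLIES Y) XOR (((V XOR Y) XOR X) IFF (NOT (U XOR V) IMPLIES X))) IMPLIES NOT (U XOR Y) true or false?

True

Substituting U=True, Y=True, X=True, V=False:
Y IFF U = True IFF True = True
(Y IFF U) IMPLIES Y = True IMPLIES True = True
V XOR Y = False XOR True = True
(V XOR Y) XOR X = True XOR True = False
U XOR V = True XOR False = True
NOT (U XOR V) = NOT True = False
NOT (U XOR V) IMPLIES X = False IMPLIES True = True
((V XOR Y) XOR X) IFF (NOT (U XOR V) IMPLIES X) = False IFF True = False
((Y IFF U) IMPLIES Y) XOR (((V XOR Y) XOR X) IFF (NOT (U XOR V) IMPLIES X)) = True XOR False = True
U XOR Y = True XOR True = False
NOT (U XOR Y) = NOT False = True
(((Y IFF U) IMPLIES Y) XOR (((V XOR Y) XOR X) IFF (NOT (U XOR V) IMPLIES X))) IMPLIES NOT (U XOR Y) = True IMPLIES True = True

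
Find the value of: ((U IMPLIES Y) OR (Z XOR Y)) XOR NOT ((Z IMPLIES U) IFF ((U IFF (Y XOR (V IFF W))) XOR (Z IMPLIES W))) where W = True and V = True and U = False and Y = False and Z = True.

U IMPLIES Y = False IMPLIES False = True
Z XOR Y = True XOR False = True
(U IMPLIES Y) OR (Z XOR Y) = True OR True = True
Z IMPLIES U = True IMPLIES False = False
V IFF W = True IFF True = True
Y XOR (V IFF W) = False XOR True = True
U IFF (Y XOR (V IFF W)) = False IFF True = False
Z IMPLIES W = True IMPLIES True = True
(U IFF (Y XOR (V IFF W))) XOR (Z IMPLIES W) = False XOR True = True
(Z IMPLIES U) IFF ((U IFF (Y XOR (V IFF W))) XOR (Z IMPLIES W)) = False IFF True = False
NOT ((Z IMPLIES U) IFF ((U IFF (Y XOR (V IFF W))) XOR (Z IMPLIES W))) = NOT False = True
((U IMPLIES Y) OR (Z XOR Y)) XOR NOT ((Z IMPLIES U) IFF ((U IFF (Y XOR (V IFF W))) XOR (Z IMPLIES W))) = True XOR True = False

False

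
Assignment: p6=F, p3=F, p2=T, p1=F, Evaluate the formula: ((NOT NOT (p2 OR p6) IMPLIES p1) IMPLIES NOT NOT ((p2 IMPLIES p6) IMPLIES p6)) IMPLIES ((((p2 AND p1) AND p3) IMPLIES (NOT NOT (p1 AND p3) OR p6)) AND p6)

F

p2 OR p6 = T OR F = T
NOT (p2 OR p6) = NOT T = F
NOT NOT (p2 OR p6) = NOT F = T
NOT NOT (p2 OR p6) IMPLIES p1 = T IMPLIES F = F
p2 IMPLIES p6 = T IMPLIES F = F
(p2 IMPLIES p6) IMPLIES p6 = F IMPLIES F = T
NOT ((p2 IMPLIES p6) IMPLIES p6) = NOT T = F
NOT NOT ((p2 IMPLIES p6) IMPLIES p6) = NOT F = T
(NOT NOT (p2 OR p6) IMPLIES p1) IMPLIES NOT NOT ((p2 IMPLIES p6) IMPLIES p6) = F IMPLIES T = T
p2 AND p1 = T AND F = F
(p2 AND p1) AND p3 = F AND F = F
p1 AND p3 = F AND F = F
NOT (p1 AND p3) = NOT F = T
NOT NOT (p1 AND p3) = NOT T = F
NOT NOT (p1 AND p3) OR p6 = F OR F = F
((p2 AND p1) AND p3) IMPLIES (NOT NOT (p1 AND p3) OR p6) = F IMPLIES F = T
(((p2 AND p1) AND p3) IMPLIES (NOT NOT (p1 AND p3) OR p6)) AND p6 = T AND F = F
((NOT NOT (p2 OR p6) IMPLIES p1) IMPLIES NOT NOT ((p2 IMPLIES p6) IMPLIES p6)) IMPLIES ((((p2 AND p1) AND p3) IMPLIES (NOT NOT (p1 AND p3) OR p6)) AND p6) = T IMPLIES F = F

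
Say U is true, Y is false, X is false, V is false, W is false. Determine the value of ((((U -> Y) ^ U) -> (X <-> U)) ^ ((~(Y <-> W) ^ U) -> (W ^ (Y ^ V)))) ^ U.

U -> Y = T -> F = F
(U -> Y) ^ U = F ^ T = T
X <-> U = F <-> T = F
((U -> Y) ^ U) -> (X <-> U) = T -> F = F
Y <-> W = F <-> F = T
~(Y <-> W) = ~T = F
~(Y <-> W) ^ U = F ^ T = T
Y ^ V = F ^ F = F
W ^ (Y ^ V) = F ^ F = F
(~(Y <-> W) ^ U) -> (W ^ (Y ^ V)) = T -> F = F
(((U -> Y) ^ U) -> (X <-> U)) ^ ((~(Y <-> W) ^ U) -> (W ^ (Y ^ V))) = F ^ F = F
((((U -> Y) ^ U) -> (X <-> U)) ^ ((~(Y <-> W) ^ U) -> (W ^ (Y ^ V)))) ^ U = F ^ T = T

T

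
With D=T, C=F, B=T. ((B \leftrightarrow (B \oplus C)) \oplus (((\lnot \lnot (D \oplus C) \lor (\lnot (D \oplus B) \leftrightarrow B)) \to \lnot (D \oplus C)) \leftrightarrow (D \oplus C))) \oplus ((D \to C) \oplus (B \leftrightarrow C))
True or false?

B \oplus C = T \oplus F = T
B \leftrightarrow (B \oplus C) = T \leftrightarrow T = T
D \oplus C = T \oplus F = T
\lnot (D \oplus C) = \lnot T = F
\lnot \lnot (D \oplus C) = \lnot F = T
D \oplus B = T \oplus T = F
\lnot (D \oplus B) = \lnot F = T
\lnot (D \oplus B) \leftrightarrow B = T \leftrightarrow T = T
\lnot \lnot (D \oplus C) \lor (\lnot (D \oplus B) \leftrightarrow B) = T \lor T = T
D \oplus C = T \oplus F = T
\lnot (D \oplus C) = \lnot T = F
(\lnot \lnot (D \oplus C) \lor (\lnot (D \oplus B) \leftrightarrow B)) \to \lnot (D \oplus C) = T \to F = F
D \oplus C = T \oplus F = T
((\lnot \lnot (D \oplus C) \lor (\lnot (D \oplus B) \leftrightarrow B)) \to \lnot (D \oplus C)) \leftrightarrow (D \oplus C) = F \leftrightarrow T = F
(B \leftrightarrow (B \oplus C)) \oplus (((\lnot \lnot (D \oplus C) \lor (\lnot (D \oplus B) \leftrightarrow B)) \to \lnot (D \oplus C)) \leftrightarrow (D \oplus C)) = T \oplus F = T
D \to C = T \to F = F
B \leftrightarrow C = T \leftrightarrow F = F
(D \to C) \oplus (B \leftrightarrow C) = F \oplus F = F
((B \leftrightarrow (B \oplus C)) \oplus (((\lnot \lnot (D \oplus C) \lor (\lnot (D \oplus B) \leftrightarrow B)) \to \lnot (D \oplus C)) \leftrightarrow (D \oplus C))) \oplus ((D \to C) \oplus (B \leftrightarrow C)) = T \oplus F = T

T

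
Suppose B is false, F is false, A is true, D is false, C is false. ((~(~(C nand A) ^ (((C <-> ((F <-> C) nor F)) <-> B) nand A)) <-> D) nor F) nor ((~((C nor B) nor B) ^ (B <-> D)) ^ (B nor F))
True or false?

False

C nand A = False nand True = True
~(C nand A) = ~True = False
F <-> C = False <-> False = True
(F <-> C) nor F = True nor False = False
C <-> ((F <-> C) nor F) = False <-> False = True
(C <-> ((F <-> C) nor F)) <-> B = True <-> False = False
((C <-> ((F <-> C) nor F)) <-> B) nand A = False nand True = True
~(C nand A) ^ (((C <-> ((F <-> C) nor F)) <-> B) nand A) = False ^ True = True
~(~(C nand A) ^ (((C <-> ((F <-> C) nor F)) <-> B) nand A)) = ~True = False
~(~(C nand A) ^ (((C <-> ((F <-> C) nor F)) <-> B) nand A)) <-> D = False <-> False = True
(~(~(C nand A) ^ (((C <-> ((F <-> C) nor F)) <-> B) nand A)) <-> D) nor F = True nor False = False
C nor B = False nor False = True
(C nor B) nor B = True nor False = False
~((C nor B) nor B) = ~False = True
B <-> D = False <-> False = True
~((C nor B) nor B) ^ (B <-> D) = True ^ True = False
B nor F = False nor False = True
(~((C nor B) nor B) ^ (B <-> D)) ^ (B nor F) = False ^ True = True
((~(~(C nand A) ^ (((C <-> ((F <-> C) nor F)) <-> B) nand A)) <-> D) nor F) nor ((~((C nor B) nor B) ^ (B <-> D)) ^ (B nor F)) = False nor True = False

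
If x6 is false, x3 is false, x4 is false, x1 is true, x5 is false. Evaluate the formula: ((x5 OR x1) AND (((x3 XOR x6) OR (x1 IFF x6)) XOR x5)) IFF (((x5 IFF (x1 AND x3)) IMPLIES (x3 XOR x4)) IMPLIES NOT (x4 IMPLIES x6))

false

x5 OR x1 = false OR true = true
x3 XOR x6 = false XOR false = false
x1 IFF x6 = true IFF false = false
(x3 XOR x6) OR (x1 IFF x6) = false OR false = false
((x3 XOR x6) OR (x1 IFF x6)) XOR x5 = false XOR false = false
(x5 OR x1) AND (((x3 XOR x6) OR (x1 IFF x6)) XOR x5) = true AND false = false
x1 AND x3 = true AND false = false
x5 IFF (x1 AND x3) = false IFF false = true
x3 XOR x4 = false XOR false = false
(x5 IFF (x1 AND x3)) IMPLIES (x3 XOR x4) = true IMPLIES false = false
x4 IMPLIES x6 = false IMPLIES false = true
NOT (x4 IMPLIES x6) = NOT true = false
((x5 IFF (x1 AND x3)) IMPLIES (x3 XOR x4)) IMPLIES NOT (x4 IMPLIES x6) = false IMPLIES false = true
((x5 OR x1) AND (((x3 XOR x6) OR (x1 IFF x6)) XOR x5)) IFF (((x5 IFF (x1 AND x3)) IMPLIES (x3 XOR x4)) IMPLIES NOT (x4 IMPLIES x6)) = false IFF true = false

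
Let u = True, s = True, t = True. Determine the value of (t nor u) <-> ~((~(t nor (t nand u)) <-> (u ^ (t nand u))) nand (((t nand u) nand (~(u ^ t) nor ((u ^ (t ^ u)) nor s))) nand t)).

Substituting u=True, s=True, t=True:
t nor u = True nor True = False
t nand u = True nand True = False
t nor (t nand u) = True nor False = False
~(t nor (t nand u)) = ~False = True
t nand u = True nand True = False
u ^ (t nand u) = True ^ False = True
~(t nor (t nand u)) <-> (u ^ (t nand u)) = True <-> True = True
t nand u = True nand True = False
u ^ t = True ^ True = False
~(u ^ t) = ~False = True
t ^ u = True ^ True = False
u ^ (t ^ u) = True ^ False = True
(u ^ (t ^ u)) nor s = True nor True = False
~(u ^ t) nor ((u ^ (t ^ u)) nor s) = True nor False = False
(t nand u) nand (~(u ^ t) nor ((u ^ (t ^ u)) nor s)) = False nand False = True
((t nand u) nand (~(u ^ t) nor ((u ^ (t ^ u)) nor s))) nand t = True nand True = False
(~(t nor (t nand u)) <-> (u ^ (t nand u))) nand (((t nand u) nand (~(u ^ t) nor ((u ^ (t ^ u)) nor s))) nand t) = True nand False = True
~((~(t nor (t nand u)) <-> (u ^ (t nand u))) nand (((t nand u) nand (~(u ^ t) nor ((u ^ (t ^ u)) nor s))) nand t)) = ~True = False
(t nor u) <-> ~((~(t nor (t nand u)) <-> (u ^ (t nand u))) nand (((t nand u) nand (~(u ^ t) nor ((u ^ (t ^ u)) nor s))) nand t)) = False <-> False = True

True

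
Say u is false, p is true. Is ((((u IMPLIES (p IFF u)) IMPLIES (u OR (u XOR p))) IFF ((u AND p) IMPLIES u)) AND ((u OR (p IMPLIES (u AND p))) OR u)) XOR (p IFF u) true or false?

p IFF u = true IFF false = false
u IMPLIES (p IFF u) = false IMPLIES false = true
u XOR p = false XOR true = true
u OR (u XOR p) = false OR true = true
(u IMPLIES (p IFF u)) IMPLIES (u OR (u XOR p)) = true IMPLIES true = true
u AND p = false AND true = false
(u AND p) IMPLIES u = false IMPLIES false = true
((u IMPLIES (p IFF u)) IMPLIES (u OR (u XOR p))) IFF ((u AND p) IMPLIES u) = true IFF true = true
u AND p = false AND true = false
p IMPLIES (u AND p) = true IMPLIES false = false
u OR (p IMPLIES (u AND p)) = false OR false = false
(u OR (p IMPLIES (u AND p))) OR u = false OR false = false
(((u IMPLIES (p IFF u)) IMPLIES (u OR (u XOR p))) IFF ((u AND p) IMPLIES u)) AND ((u OR (p IMPLIES (u AND p))) OR u) = true AND false = false
p IFF u = true IFF false = false
((((u IMPLIES (p IFF u)) IMPLIES (u OR (u XOR p))) IFF ((u AND p) IMPLIES u)) AND ((u OR (p IMPLIES (u AND p))) OR u)) XOR (p IFF u) = false XOR false = false

false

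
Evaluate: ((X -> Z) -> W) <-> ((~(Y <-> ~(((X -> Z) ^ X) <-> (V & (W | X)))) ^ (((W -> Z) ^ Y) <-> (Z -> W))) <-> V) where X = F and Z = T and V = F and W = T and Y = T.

Substituting X=F, Z=T, V=F, W=T, Y=T:
X -> Z = F -> T = T
(X -> Z) -> W = T -> T = T
X -> Z = F -> T = T
(X -> Z) ^ X = T ^ F = T
W | X = T | F = T
V & (W | X) = F & T = F
((X -> Z) ^ X) <-> (V & (W | X)) = T <-> F = F
~(((X -> Z) ^ X) <-> (V & (W | X))) = ~F = T
Y <-> ~(((X -> Z) ^ X) <-> (V & (W | X))) = T <-> T = T
~(Y <-> ~(((X -> Z) ^ X) <-> (V & (W | X)))) = ~T = F
W -> Z = T -> T = T
(W -> Z) ^ Y = T ^ T = F
Z -> W = T -> T = T
((W -> Z) ^ Y) <-> (Z -> W) = F <-> T = F
~(Y <-> ~(((X -> Z) ^ X) <-> (V & (W | X)))) ^ (((W -> Z) ^ Y) <-> (Z -> W)) = F ^ F = F
(~(Y <-> ~(((X -> Z) ^ X) <-> (V & (W | X)))) ^ (((W -> Z) ^ Y) <-> (Z -> W))) <-> V = F <-> F = T
((X -> Z) -> W) <-> ((~(Y <-> ~(((X -> Z) ^ X) <-> (V & (W | X)))) ^ (((W -> Z) ^ Y) <-> (Z -> W))) <-> V) = T <-> T = T

T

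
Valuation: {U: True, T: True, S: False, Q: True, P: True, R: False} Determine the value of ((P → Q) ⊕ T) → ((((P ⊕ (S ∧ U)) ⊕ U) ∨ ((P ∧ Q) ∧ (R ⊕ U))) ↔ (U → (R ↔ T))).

True

P → Q = True → True = True
(P → Q) ⊕ T = True ⊕ True = False
S ∧ U = False ∧ True = False
P ⊕ (S ∧ U) = True ⊕ False = True
(P ⊕ (S ∧ U)) ⊕ U = True ⊕ True = False
P ∧ Q = True ∧ True = True
R ⊕ U = False ⊕ True = True
(P ∧ Q) ∧ (R ⊕ U) = True ∧ True = True
((P ⊕ (S ∧ U)) ⊕ U) ∨ ((P ∧ Q) ∧ (R ⊕ U)) = False ∨ True = True
R ↔ T = False ↔ True = False
U → (R ↔ T) = True → False = False
(((P ⊕ (S ∧ U)) ⊕ U) ∨ ((P ∧ Q) ∧ (R ⊕ U))) ↔ (U → (R ↔ T)) = True ↔ False = False
((P → Q) ⊕ T) → ((((P ⊕ (S ∧ U)) ⊕ U) ∨ ((P ∧ Q) ∧ (R ⊕ U))) ↔ (U → (R ↔ T))) = False → False = True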